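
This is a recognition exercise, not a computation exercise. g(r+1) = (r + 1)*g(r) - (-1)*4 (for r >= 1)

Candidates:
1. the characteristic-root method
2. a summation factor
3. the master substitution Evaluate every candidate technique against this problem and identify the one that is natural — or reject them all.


Verdict: a summation factor — first-order, linear, moving coefficient r + 1: the discrete analogue of an integrating factor handles it.
- the characteristic-root method — an index-dependent weight blocks the pure exponential ansatz.
- a summation factor: applies; the problem has the shape this method handles.
- the master substitution: there is no divide-the-index recursive argument.


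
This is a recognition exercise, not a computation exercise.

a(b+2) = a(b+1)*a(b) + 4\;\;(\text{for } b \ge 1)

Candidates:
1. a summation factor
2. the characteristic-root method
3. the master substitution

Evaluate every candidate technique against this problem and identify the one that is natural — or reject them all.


Verdict: no special technique — nonlinear feedback in the recursion rules out every root- or factor-based technique.
- a summation factor — the recursion is nonlinear — outside the first-order linear family a summation factor addresses.
- the characteristic-root method: the recursion is nonlinear in the sequence values, so no linear-modes ansatz applies.
- the master substitution: there is no divide-the-index recursive argument.


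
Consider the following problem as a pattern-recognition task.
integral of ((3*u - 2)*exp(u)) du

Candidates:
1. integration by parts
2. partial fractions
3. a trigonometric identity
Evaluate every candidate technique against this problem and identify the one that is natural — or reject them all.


Technique: integration by parts — differentiate 3*u - 2, integrate exp(u): each pass lowers the polynomial degree, so parts terminates.
- integration by parts — applies; the problem has the shape this method handles.
- partial fractions: there is no rational-function structure to decompose.
- a trigonometric identity: there is no trigonometric structure at all — the integrand carries no sine or cosine to rewrite.


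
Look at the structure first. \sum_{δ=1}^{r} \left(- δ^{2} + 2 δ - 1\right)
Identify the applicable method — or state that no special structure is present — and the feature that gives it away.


Method: no special technique — nothing telescopes and nothing is geometric; polynomial terms in δ sum term by term.


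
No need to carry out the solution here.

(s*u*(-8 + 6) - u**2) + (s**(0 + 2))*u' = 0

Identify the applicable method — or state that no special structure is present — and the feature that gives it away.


Diagnosis: the homogeneous substitution — the slope is degree-zero homogeneous: the ratio substitution v = u/s collapses it. This doubles as a Bernoulli equation in the unknown as written; the homogeneous route needs no setup at all.


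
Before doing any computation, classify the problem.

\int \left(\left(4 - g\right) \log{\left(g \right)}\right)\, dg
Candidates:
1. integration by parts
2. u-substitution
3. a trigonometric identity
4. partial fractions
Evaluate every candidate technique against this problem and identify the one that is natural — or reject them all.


Technique: integration by parts — with u = \log{\left(g \right)} the logarithm disappears after one differentiation, leaving a power-rule integral.
- integration by parts: applies; the problem has the shape this method handles.
- u-substitution: no subexpression of the integrand pairs with its own derivative as a factor — individual terms may offer their own substitutions, but any change of variable covering the whole integral would have to be constructed from outside the expression.
- a trigonometric identity — with no trigonometric functions present, identity rewriting has no target.
- partial fractions: the expression is not a ratio of polynomials that decomposes further.


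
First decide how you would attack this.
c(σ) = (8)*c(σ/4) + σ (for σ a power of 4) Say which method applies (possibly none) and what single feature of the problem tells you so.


Verdict: the master substitution — index division is the fingerprint: σ/4 in the recursive call means substitute σ = 4^m.


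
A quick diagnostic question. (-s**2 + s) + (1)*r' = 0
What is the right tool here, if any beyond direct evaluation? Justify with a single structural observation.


Diagnosis: no special technique — solved for the derivative, no r appears — this is antidifferentiation in s wearing ODE clothing.


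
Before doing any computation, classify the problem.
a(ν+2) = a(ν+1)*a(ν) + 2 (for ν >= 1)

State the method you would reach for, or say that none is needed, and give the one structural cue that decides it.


Verdict: no special technique — no ansatz, no master substitution, no summation factor survives the nonlinearity here.


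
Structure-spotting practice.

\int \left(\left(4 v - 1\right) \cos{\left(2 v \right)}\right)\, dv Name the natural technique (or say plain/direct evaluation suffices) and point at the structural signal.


Technique: integration by parts — a polynomial 4 v - 1 against the kernel \cos{\left(2 v \right)} is the signature bounded-ladder case for integration by parts.


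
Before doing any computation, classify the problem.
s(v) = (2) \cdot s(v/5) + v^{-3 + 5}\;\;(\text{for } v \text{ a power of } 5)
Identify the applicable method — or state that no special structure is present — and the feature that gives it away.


Best approach: the master substitution — treat m = log base 5 of v as the new clock: one recursion step advances m by one while v scales by 5.


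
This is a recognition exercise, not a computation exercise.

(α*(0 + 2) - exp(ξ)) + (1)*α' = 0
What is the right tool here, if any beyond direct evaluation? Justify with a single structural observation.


Best approach: a linear integrating factor — first power of α, nonzero forcing: the integrating-factor recipe applies verbatim with p = 2.


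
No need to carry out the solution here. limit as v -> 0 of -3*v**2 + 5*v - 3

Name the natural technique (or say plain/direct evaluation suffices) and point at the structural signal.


Verdict: no special technique — no denominator vanishes and nothing blows up at 0: direct substitution is the whole computation.


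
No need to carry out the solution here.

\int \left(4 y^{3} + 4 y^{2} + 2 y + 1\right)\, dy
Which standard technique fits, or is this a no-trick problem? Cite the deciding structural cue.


Method: no special technique — nothing composite, nothing rational, nothing trigonometric — each constant-multiple power of y integrates by the power rule alone.


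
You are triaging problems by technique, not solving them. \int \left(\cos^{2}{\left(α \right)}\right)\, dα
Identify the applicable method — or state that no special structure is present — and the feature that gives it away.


Best approach: a trigonometric identity — apply power reduction to \cos^{2}{\left(α \right)}; each application halves the trigonometric degree.


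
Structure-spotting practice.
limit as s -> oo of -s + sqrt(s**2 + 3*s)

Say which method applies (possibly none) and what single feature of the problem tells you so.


Technique: conjugate multiplication — two divergent pieces with a minus sign between them and a radical in the mix: rationalize sqrt(s**2 + 3*s) - s before any limit law applies.


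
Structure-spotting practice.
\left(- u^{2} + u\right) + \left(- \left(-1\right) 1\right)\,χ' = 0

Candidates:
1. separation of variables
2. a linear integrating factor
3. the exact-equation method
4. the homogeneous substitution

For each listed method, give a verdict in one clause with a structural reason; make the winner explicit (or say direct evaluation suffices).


Verdict: no special technique — solved for the derivative, χ never appears on the right — this is a direct integration in u, not a differential-equations problem at heart.
- separation of variables — any separation here is vacuous (nothing depends on the unknown); direct integration is the honest label.
- a linear integrating factor: the linear template holds only trivially here (the unknown is absent, so the coefficient is zero) — the method is not the natural label.
- the exact-equation method — the unknown never enters the equation — exactness holds emptily, with nothing for the method to add.
- the homogeneous substitution — the slope changes under joint rescaling, failing the degree-zero test.


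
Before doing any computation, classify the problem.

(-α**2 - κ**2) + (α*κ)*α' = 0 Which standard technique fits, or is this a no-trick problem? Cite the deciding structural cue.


Verdict: the homogeneous substitution — the slope's numerator and denominator share total degree; set v = α/κ and the equation drops to separable form. This doubles as a Bernoulli equation in the unknown as written; the homogeneous route needs no setup at all.


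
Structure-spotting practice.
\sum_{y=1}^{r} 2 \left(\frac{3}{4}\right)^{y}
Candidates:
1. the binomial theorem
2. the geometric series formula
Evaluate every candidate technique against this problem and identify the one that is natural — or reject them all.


Verdict: the geometric series formula — term-over-term division gives \frac{3}{4} every time — index-free ratio, geometric sum formula applies.
- the binomial theorem — the summand does not match any term pattern of an expanded binomial power.
- the geometric series formula — yes — fits the structure here.


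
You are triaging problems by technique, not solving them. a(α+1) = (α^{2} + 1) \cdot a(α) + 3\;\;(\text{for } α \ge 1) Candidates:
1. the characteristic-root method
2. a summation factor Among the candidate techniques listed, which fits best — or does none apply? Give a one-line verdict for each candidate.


Best approach: a summation factor — first-order linear but the coefficient α^{2} + 1 moves with the index — divide by the cumulative product and telescope.
- the characteristic-root method — the coefficients change with the index, which the root method cannot absorb.
- a summation factor: applicable, and directly so.


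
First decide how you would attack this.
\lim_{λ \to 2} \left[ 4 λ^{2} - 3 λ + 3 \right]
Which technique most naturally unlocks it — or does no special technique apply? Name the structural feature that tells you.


Best approach: no special technique — nothing blocks direct substitution at 2: plug in and finish.


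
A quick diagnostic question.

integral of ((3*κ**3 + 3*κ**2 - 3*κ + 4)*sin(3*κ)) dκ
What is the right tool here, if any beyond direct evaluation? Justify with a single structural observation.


Verdict: integration by parts — differentiate 3*κ**3 + 3*κ**2 - 3*κ + 4, integrate sin(3*κ): each pass lowers the polynomial degree, so parts terminates.


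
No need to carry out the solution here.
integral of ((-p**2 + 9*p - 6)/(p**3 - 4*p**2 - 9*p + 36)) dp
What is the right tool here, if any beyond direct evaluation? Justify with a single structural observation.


Verdict: partial fractions — the integrand is a proper rational function and its denominator p**3 - 4*p**2 - 9*p + 36 factors into distinct pieces, so it splits into simple fractions.


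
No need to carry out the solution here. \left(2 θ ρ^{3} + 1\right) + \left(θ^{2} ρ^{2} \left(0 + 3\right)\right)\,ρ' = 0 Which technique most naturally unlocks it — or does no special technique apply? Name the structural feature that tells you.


Method: the exact-equation method — the compatibility test passes: the ρ-derivative of 2 θ ρ^{3} + 1 matches the θ-derivative of θ^{2} ρ^{2} \left(0 + 3\right), so integrate a potential.


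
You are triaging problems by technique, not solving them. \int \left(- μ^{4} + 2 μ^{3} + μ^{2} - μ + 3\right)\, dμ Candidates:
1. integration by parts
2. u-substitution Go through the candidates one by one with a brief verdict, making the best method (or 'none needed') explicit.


Technique: no special technique — every term is a constant multiple of a power of μ; term-wise power-rule integration needs no preliminary transformation.
- integration by parts — splitting off a factor buys nothing — the integrand integrates directly without parts.
- u-substitution — no substitution does more than relabel what direct integration already handles.


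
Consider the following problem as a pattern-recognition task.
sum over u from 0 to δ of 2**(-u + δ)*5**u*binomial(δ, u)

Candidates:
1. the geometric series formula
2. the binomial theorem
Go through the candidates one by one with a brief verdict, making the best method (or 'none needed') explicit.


Diagnosis: the binomial theorem — the binomial coefficients weight matched powers of 5 and 2, which is exactly the expansion of a binomial power.
- the geometric series formula: the ratio of consecutive terms depends on the index.
- the binomial theorem: applicable, and directly so.


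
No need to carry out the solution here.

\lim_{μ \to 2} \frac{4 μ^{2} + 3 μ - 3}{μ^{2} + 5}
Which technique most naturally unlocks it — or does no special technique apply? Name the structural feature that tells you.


Diagnosis: no special technique — no zero denominators, no indeterminate clash at 2 — substitute and read off the value.


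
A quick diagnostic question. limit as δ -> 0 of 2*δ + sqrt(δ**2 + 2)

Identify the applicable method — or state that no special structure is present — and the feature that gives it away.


Verdict: no special technique — no zero denominators, no indeterminate clash at 0 — substitute and read off the value.


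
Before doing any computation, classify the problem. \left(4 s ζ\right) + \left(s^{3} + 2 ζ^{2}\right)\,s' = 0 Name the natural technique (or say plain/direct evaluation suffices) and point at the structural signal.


Technique: the exact-equation method — the mixed-partials test passes for 4 s ζ and s^{3} + 2 ζ^{2}, so a potential function exists as presented.


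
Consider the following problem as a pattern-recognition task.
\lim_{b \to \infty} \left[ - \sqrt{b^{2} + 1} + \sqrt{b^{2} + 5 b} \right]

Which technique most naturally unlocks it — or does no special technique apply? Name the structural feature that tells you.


Method: conjugate multiplication — an infinity-minus-infinity difference with a surviving radical — multiply by the conjugate to cancel the divergence.


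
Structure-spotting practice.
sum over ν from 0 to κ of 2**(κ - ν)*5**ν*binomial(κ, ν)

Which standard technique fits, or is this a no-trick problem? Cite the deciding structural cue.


Technique: the binomial theorem — the binomial coefficients weight matched powers of 5 and 2, which is exactly the expansion of a binomial power.


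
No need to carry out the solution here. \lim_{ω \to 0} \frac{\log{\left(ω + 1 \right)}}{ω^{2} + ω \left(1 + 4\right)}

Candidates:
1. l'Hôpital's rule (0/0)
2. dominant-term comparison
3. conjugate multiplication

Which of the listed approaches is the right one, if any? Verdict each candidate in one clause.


Technique: l'Hôpital's rule (0/0) — the 0/0 form at 0 is the signature situation for l'Hôpital's rule. A first-order expansion at the point is an equally standard path; the rule packages it.
- l'Hôpital's rule (0/0) — applies; the problem has the shape this method handles.
- dominant-term comparison — no dominant-degree comparison decides it.
- conjugate multiplication — no difference of divergent radicals appears, so rationalizing has nothing to cancel.


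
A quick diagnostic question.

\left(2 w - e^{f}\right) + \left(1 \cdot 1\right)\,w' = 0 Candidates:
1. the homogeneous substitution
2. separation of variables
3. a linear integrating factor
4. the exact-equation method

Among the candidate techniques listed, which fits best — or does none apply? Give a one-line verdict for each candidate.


Technique: a linear integrating factor — linear in the unknown with genuine forcing: multiply through by the exponential of the integrated coefficient and the left side closes into one derivative.
- the homogeneous substitution — the slope is not a function of the ratio of the variables alone.
- separation of variables — no algebra isolates the independent variable on one side and the unknown on the other.
- a linear integrating factor: yes, a natural case for it.
- the exact-equation method: the mixed partial derivatives differ, so the left side is not a total differential.


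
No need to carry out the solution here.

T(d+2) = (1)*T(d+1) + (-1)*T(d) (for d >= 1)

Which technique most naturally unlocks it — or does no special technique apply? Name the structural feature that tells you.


Best approach: the characteristic-root method — constant coefficients and linearity mean the ansatz r^d reduces it to solving the characteristic polynomial.


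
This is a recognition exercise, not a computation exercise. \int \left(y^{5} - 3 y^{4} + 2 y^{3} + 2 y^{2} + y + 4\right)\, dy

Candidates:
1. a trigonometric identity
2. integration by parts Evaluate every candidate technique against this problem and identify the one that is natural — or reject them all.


Method: no special technique — the integrand is a sum of constant multiples of powers of y — integrate term by term.
- a trigonometric identity — there is no trigonometric structure at all — the integrand carries no sine or cosine to rewrite.
- integration by parts — splitting off a factor buys nothing — the integrand integrates directly without parts.


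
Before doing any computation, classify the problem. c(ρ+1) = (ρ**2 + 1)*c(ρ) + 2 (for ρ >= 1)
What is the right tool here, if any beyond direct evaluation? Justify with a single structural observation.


Best approach: a summation factor — first-order, linear, moving coefficient ρ**2 + 1: the discrete analogue of an integrating factor handles it.


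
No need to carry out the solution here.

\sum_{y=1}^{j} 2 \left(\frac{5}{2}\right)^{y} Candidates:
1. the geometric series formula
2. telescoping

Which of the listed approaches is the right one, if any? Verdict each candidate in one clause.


Best approach: the geometric series formula — consecutive terms stand in a fixed index-free ratio — the geometric sum formula closes it.
- the geometric series formula: applicable, and directly so.
- telescoping: as presented, consecutive terms share no shifted copy to cancel against — no rewrite is on display to change that.


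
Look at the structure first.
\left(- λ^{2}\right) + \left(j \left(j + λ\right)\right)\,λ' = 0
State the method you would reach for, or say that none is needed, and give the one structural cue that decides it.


Best approach: the homogeneous substitution — the slope is degree-zero homogeneous: the ratio substitution v = λ/j collapses it. A Bernoulli-style rewrite — possibly after exchanging which variable is treated as dependent — would work as well; the homogeneous substitution is the more immediate reading here.


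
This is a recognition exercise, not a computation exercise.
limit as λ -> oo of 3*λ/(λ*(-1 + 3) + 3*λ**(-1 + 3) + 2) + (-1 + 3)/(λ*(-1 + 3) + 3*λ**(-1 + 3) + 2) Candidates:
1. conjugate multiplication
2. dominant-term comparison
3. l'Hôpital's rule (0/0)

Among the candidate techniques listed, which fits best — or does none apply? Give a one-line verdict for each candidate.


Verdict: dominant-term comparison — growth-rate triage: the leading powers of λ decide the limit, everything else is noise.
- conjugate multiplication — there are no radicals in tension whose conjugate would simplify matters.
- dominant-term comparison — applicable, and directly so.
- l'Hôpital's rule (0/0): as a single quotient the expression runs to ∞/∞ at the limit point — an at-infinity form of the rule would apply, though the leading-growth comparison is the direct reading.


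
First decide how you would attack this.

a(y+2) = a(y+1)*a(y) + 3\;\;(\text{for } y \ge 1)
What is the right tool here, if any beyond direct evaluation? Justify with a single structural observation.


Diagnosis: no special technique — nonlinear feedback in the recursion rules out every root- or factor-based technique.


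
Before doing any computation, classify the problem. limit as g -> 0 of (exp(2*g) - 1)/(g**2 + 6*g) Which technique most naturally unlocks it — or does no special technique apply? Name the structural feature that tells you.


Method: l'Hôpital's rule (0/0) — both numerator and denominator vanish at 0: the genuine 0/0 indeterminate that l'Hôpital exists for. A local series expansion at the point resolves it as well; the rule is the packaged version of that step.


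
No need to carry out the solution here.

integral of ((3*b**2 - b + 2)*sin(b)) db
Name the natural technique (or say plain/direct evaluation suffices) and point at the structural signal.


Best approach: integration by parts — the integrand splits as 3*b**2 - b + 2 times sin(b) — repeatedly differentiating the polynomial part kills it, which is the parts ladder.


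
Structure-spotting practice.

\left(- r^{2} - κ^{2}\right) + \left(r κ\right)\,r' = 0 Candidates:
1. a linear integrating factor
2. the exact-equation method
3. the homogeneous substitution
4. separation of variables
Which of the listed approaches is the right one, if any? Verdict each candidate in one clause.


Method: the homogeneous substitution — the slope's numerator and denominator share total degree; set v = r/κ and the equation drops to separable form. Rearranged, this also fits the Bernoulli template directly; the homogeneous substitution reads the structure without the rearrangement.
- a linear integrating factor — the unknown enters nonlinearly (through a power, a denominator, or a transcendental function), which the linear integrating-factor recipe cannot absorb as-is — any repair would come from a preliminary substitution, not the factor.
- the exact-equation method — no potential function has this form as its differential, as written.
- the homogeneous substitution: yes, a natural case for it.
- separation of variables — no division isolates the independent variable from the unknown.


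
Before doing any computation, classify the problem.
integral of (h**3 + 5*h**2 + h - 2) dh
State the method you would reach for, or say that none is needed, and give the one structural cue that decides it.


Technique: no special technique — nothing composite, nothing rational, nothing trigonometric — each constant-multiple power of h integrates by the power rule alone.


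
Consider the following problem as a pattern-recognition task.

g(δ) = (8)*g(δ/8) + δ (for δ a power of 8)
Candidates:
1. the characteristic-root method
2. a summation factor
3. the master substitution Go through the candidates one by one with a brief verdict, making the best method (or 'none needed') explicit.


Best approach: the master substitution — a divide-and-conquer shape: argument δ/8, so change variables with δ = 8^m and solve the linear version.
- the characteristic-root method — the recursion divides its index rather than shifting it — outside the constant-shift family the root method covers.
- a summation factor — the recursion divides its index rather than shifting it — there is no previous-term chain for a summation factor to telescope.
- the master substitution — yes, a natural case for it.


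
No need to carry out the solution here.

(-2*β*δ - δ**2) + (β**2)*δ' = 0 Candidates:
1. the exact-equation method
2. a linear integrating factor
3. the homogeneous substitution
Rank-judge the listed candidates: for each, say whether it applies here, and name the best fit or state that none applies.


Best approach: the homogeneous substitution — solved for the derivative, the right side is unchanged under scaling β and δ together — it depends only on the ratio δ/β, so substitute a single ratio variable. A Bernoulli substitution is a fair alternative on this equation directly; the homogeneous reading takes it as given.
- the exact-equation method — exactness fails on the nose — the mixed partials do not match.
- a linear integrating factor: a nonlinear term in the unknown puts this outside the integrating-factor template.
- the homogeneous substitution — a fit — the right tool for this form.


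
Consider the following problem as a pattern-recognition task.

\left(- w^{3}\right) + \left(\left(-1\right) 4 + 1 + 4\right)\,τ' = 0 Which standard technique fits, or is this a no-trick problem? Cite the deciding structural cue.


Diagnosis: no special technique — solved for the derivative, τ never appears on the right — this is a direct integration in w, not a differential-equations problem at heart.


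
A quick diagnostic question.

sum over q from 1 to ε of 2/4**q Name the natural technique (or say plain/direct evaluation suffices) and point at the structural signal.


Technique: the geometric series formula — consecutive terms stand in a fixed index-free ratio — the geometric sum formula closes it.


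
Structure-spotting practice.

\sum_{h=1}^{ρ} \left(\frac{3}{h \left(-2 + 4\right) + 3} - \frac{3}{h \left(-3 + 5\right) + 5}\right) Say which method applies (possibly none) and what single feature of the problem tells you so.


Technique: telescoping — consecutive terms evaluate one function at adjacent indices (\frac{3}{h \left(-2 + 4\right) + 3} is its current value): one term's tail is the next term's head, so the chain collapses.


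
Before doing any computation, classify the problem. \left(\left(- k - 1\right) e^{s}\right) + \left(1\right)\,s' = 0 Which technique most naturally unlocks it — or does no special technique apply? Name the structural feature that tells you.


Diagnosis: separation of variables — solved for the derivative, the right side splits multiplicatively into a function of each variable alone — divide and integrate each side.


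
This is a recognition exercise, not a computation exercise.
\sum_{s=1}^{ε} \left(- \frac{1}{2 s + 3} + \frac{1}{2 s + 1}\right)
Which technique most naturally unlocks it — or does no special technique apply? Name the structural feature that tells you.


Best approach: telescoping — the generic term is a one-step difference of \frac{1}{2 s + 1}, so partial sums shortcut to endpoint evaluation.


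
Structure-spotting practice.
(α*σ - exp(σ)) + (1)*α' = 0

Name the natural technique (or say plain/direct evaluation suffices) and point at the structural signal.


Diagnosis: a linear integrating factor — first power of α, nonzero forcing: the integrating-factor recipe applies verbatim with p = σ.


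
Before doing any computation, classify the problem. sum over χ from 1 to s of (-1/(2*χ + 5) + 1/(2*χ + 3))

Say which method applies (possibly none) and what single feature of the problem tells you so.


Diagnosis: telescoping — the summand is 1/(2*χ + 3) minus the same expression shifted by one, so consecutive terms cancel in pairs.


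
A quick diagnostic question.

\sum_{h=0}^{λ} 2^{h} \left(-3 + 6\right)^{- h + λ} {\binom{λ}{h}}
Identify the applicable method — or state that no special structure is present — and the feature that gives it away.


Verdict: the binomial theorem — binomial coefficients against complementary powers of 2 and (-3 + 6): recognize the binomial expansion and resum.


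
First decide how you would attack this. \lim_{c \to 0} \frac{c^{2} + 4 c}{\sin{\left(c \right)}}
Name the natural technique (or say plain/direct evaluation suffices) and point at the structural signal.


Technique: l'Hôpital's rule (0/0) — both numerator and denominator vanish at 0: the genuine 0/0 indeterminate that l'Hôpital exists for. A local series expansion at the point resolves it as well; the rule is the packaged version of that step.


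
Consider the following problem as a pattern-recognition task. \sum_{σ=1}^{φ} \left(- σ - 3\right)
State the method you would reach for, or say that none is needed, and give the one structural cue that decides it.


Verdict: no special technique — constant-multiple powers of σ with no cancellation partners and no common ratio — use the standard power-sum formulas.


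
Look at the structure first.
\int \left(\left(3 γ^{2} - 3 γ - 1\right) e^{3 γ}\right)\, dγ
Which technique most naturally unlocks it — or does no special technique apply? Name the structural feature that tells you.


Best approach: integration by parts — 3 γ^{2} - 3 γ - 1 dies after finitely many derivatives while e^{3 γ} cycles under integration — the tabular/parts setup.


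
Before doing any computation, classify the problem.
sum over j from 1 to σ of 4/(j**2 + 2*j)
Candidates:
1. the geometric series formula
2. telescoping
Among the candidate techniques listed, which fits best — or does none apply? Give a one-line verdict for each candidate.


Best approach: telescoping — 4/(j**2 + 2*j) hides a difference of shifted reciprocals — decompose it and the middle of the sum vanishes.
- the geometric series formula — the term-to-term ratio drifts with the index — the one thing the geometric formula cannot absorb.
- telescoping — a fit — the right tool for this form.


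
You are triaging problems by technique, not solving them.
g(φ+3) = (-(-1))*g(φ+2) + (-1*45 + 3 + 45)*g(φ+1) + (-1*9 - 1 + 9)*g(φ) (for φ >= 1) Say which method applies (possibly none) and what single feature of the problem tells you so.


Best approach: the characteristic-root method — no index-dependence in the weights and nothing inhomogeneous: classic characteristic-equation setup.


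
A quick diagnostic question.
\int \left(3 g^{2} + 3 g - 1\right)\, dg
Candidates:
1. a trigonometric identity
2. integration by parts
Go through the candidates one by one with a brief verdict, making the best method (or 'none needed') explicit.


Verdict: no special technique — a term-by-term power-rule job in g; no substitution or rearrangement earns its keep here.
- a trigonometric identity: there is no trigonometric structure at all — the integrand carries no sine or cosine to rewrite.
- integration by parts — parts would only shuffle a directly integrable integrand.


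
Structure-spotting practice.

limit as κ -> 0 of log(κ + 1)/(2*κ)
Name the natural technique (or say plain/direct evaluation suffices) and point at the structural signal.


Technique: l'Hôpital's rule (0/0) — plug in 0: top and bottom both hit zero, so differentiate each and retry. A local series expansion at the point resolves it as well; the rule is the packaged version of that step.


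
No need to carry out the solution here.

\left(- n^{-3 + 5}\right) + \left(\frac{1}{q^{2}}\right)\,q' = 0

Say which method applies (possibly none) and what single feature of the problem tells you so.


Technique: separation of variables — separating collects all q-dependence with the derivative and leaves all n-dependence opposite: variables separate. One could also solve this as an exact equation; with each coefficient in its own variable, separating is the same work with fewer steps.


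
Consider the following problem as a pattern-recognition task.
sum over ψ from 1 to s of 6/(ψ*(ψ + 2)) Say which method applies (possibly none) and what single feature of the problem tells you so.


Diagnosis: telescoping — 6/(ψ*(ψ + 2)) is a collapsed telescope: expand it into simple fractions to see the cancellation.


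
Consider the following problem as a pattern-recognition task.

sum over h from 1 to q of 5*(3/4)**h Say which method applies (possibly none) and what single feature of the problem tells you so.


Best approach: the geometric series formula — consecutive terms stand in a fixed index-free ratio — the geometric sum formula closes it.


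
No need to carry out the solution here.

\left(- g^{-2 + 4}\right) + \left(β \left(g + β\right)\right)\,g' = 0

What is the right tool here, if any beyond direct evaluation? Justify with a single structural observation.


Diagnosis: the homogeneous substitution — the slope's numerator and denominator have matching total degree, so it depends only on g/β and the ratio substitution collapses it. This can also be massaged into Bernoulli form (the roles of the variables may need exchanging); the homogeneous substitution avoids that setup.


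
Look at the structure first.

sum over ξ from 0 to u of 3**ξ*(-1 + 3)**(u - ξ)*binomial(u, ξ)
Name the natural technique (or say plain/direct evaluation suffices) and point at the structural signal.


Verdict: the binomial theorem — the summand is term ξ of a binomial expansion in 3 and (-1 + 3); the whole sum is a single power.


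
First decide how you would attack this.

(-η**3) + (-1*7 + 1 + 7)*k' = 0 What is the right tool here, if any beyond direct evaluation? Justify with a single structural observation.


Method: no special technique — the slope is a function of η alone, so integrate both sides directly.


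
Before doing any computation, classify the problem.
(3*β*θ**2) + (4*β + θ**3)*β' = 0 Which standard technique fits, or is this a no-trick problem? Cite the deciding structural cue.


Diagnosis: the exact-equation method — the cross partial derivatives of 3*β*θ**2 and 4*β + θ**3 agree, so the left side is the total differential of one potential in θ and β.


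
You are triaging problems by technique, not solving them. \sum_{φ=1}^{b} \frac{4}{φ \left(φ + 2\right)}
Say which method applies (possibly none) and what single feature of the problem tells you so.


Verdict: telescoping — \frac{4}{φ \left(φ + 2\right)} decomposes into shift-paired simple fractions; the series telescopes to finitely many boundary pieces.


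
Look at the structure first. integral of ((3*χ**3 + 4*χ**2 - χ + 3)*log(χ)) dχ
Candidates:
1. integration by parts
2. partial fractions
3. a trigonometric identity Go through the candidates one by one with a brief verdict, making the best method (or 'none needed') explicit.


Technique: integration by parts — a polynomial next to log(χ): integrate the polynomial, differentiate the log, and the integral simplifies in one pass.
- integration by parts: applicable, and directly so.
- partial fractions — there is no rational-function structure to decompose.
- a trigonometric identity — with no trigonometric functions present, identity rewriting has no target.


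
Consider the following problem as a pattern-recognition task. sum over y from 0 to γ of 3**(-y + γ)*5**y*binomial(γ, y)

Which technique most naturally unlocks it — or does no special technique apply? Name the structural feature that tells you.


Best approach: the binomial theorem — binomial coefficients against complementary powers of 5 and 3: recognize the binomial expansion and resum.


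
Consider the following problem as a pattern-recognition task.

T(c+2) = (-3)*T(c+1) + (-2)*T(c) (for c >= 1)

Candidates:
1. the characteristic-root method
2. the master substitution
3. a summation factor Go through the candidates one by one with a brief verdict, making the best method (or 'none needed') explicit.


Best approach: the characteristic-root method — because shifting c leaves the equation's coefficients unchanged, exponential trials reduce it to algebra.
- the characteristic-root method: yes, a natural case for it.
- the master substitution — the recursion steps by a constant offset, so exponential reindexing is pointless.
- a summation factor: a summation factor telescopes one-step recursions; this one carries higher-order memory.


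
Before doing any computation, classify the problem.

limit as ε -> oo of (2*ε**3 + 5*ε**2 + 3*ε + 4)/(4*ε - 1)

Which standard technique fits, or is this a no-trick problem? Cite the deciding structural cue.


Verdict: dominant-term comparison — divide through by the highest power of ε; every lower-order term dies and the dominant terms decide the limit. As a single quotient, the ∞/∞ shape would yield to repeated differentiation as well — the growth comparison gets there in one look.


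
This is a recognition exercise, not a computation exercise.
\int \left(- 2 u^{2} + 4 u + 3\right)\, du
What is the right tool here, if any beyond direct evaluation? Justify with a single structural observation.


Best approach: no special technique — every term is a constant multiple of a power of u; term-wise power-rule integration needs no preliminary transformation.


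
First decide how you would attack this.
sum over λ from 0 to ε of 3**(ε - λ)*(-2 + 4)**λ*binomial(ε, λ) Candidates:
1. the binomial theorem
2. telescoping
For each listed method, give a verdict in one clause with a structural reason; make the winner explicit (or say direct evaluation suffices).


Best approach: the binomial theorem — binomial(ε, λ) weighting matched powers of (-2 + 4) and 3 is the expanded form of ((-2 + 4) + 3)^ε — fold it back up.
- the binomial theorem: yes — fits the structure here.
- telescoping — writing out consecutive terms as given produces no pairwise cancellation.


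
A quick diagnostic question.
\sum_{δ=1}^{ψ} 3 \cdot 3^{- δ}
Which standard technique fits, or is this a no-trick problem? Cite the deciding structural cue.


Method: the geometric series formula — consecutive terms stand in a fixed index-free ratio — the geometric sum formula closes it.


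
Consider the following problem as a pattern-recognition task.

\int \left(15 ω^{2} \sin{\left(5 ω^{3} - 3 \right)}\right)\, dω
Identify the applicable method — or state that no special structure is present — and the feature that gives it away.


Best approach: u-substitution — collected, the integrand has one factor that is, up to a constant, the derivative of an inner expression the rest depends on — substitute for that inner expression.


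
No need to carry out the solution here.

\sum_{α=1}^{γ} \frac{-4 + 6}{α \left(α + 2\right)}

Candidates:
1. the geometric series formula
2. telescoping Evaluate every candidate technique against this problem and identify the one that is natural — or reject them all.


Diagnosis: telescoping — one partial-fraction pass turns \frac{-4 + 6}{α \left(α + 2\right)} into a shifted difference, and shifted differences telescope.
- the geometric series formula — consecutive terms are not related by a fixed multiplier.
- telescoping — a fit — the right tool for this form.


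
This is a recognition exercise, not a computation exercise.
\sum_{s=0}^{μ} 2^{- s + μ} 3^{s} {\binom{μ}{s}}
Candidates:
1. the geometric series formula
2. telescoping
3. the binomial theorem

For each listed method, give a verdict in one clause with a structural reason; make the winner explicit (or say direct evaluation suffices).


Method: the binomial theorem — {\binom{μ}{s}} weighting matched powers of 3 and 2 is the expanded form of (3 + 2)^μ — fold it back up.
- the geometric series formula: the term-to-term ratio changes with the index, so the geometric formula cannot close it.
- telescoping — computed from the summand as displayed, the partial sums build up without the pairwise collapse telescoping exploits.
- the binomial theorem: applicable, and directly so.


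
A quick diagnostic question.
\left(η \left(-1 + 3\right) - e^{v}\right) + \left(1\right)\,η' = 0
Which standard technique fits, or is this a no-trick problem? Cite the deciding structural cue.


Best approach: a linear integrating factor — linear in the unknown with genuine forcing: multiply through by the exponential of the integrated coefficient and the left side closes into one derivative.


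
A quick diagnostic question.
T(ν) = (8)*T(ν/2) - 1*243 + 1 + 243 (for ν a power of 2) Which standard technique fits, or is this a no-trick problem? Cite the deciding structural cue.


Best approach: the master substitution — recursion at ν/2 is multiplicative in the index; logarithmic reindexing via ν = 2^m linearizes it.
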